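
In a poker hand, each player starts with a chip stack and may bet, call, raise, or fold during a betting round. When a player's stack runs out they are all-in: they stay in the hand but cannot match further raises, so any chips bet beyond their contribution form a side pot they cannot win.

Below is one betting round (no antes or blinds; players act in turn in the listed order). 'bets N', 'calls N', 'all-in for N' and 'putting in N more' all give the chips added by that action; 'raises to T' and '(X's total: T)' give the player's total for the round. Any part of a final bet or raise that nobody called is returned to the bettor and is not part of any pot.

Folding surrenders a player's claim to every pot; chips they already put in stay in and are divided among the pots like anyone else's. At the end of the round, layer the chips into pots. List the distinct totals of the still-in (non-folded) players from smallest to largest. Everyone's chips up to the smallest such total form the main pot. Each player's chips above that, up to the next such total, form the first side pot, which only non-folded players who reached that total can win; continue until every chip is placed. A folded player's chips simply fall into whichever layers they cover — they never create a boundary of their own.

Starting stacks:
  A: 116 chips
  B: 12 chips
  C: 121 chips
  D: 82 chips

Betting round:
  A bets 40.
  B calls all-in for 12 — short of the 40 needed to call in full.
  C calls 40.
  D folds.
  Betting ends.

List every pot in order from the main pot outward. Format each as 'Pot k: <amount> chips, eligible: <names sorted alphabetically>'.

Contributions: A=40, B=12, C=40
Folded: D
Pot levels (distinct totals of non-folded players): 12, 40
Layer 1-12: 12 each from A, B, C = 12*3 = 36 chips; eligible A, B, C
Layer 13-40: 28 each from A, C = 28*2 = 56 chips; eligible A, C

Pot 1: 36 chips, eligible: A, B, C
Pot 2: 56 chips, eligible: A, C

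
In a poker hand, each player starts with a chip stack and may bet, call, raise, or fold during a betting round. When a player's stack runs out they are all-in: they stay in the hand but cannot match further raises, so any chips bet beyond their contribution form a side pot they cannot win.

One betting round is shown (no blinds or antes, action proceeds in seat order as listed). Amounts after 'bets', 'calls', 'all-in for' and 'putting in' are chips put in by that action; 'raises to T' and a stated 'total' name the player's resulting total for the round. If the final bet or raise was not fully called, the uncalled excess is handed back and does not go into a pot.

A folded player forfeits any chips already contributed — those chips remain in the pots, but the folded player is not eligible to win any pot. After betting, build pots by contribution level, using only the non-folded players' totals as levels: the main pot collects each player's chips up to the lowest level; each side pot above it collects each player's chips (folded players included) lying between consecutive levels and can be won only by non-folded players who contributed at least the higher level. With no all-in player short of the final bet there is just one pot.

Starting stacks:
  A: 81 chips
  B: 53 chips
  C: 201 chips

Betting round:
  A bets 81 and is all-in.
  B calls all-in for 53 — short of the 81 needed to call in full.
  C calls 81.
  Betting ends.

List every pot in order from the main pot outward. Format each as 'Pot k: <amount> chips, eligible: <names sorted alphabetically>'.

Pot 1: 159 chips, eligible: A, B, C
Pot 2: 56 chips, eligible: A, C

Derivation:
Contributions: A=81, B=53, C=81
Pot levels (distinct totals of non-folded players): 53, 81
Layer 1-53: 53 each from A, B, C = 53*3 = 159 chips; eligible A, B, C
Layer 54-81: 28 each from A, C = 28*2 = 56 chips; eligible A, C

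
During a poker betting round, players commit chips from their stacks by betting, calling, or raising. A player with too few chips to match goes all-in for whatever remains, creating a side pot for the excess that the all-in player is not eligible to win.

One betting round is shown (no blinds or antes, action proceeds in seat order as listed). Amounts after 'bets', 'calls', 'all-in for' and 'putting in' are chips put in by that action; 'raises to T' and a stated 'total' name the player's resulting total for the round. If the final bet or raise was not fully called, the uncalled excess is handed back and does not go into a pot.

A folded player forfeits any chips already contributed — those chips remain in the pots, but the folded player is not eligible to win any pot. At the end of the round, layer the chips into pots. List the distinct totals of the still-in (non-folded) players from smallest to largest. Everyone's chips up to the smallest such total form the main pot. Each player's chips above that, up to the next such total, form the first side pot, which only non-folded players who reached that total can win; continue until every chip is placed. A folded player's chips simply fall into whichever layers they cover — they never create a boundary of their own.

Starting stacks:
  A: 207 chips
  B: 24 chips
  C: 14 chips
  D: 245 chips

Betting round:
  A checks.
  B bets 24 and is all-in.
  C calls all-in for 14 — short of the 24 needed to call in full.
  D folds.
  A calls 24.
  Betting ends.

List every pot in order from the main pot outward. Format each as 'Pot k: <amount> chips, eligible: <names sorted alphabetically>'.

Pot 1: 42 chips, eligible: A, B, C
Pot 2: 20 chips, eligible: A, B

Derivation:
Contributions: A=24, B=24, C=14
Folded: D
Pot levels (distinct totals of non-folded players): 14, 24
Layer 1-14: 14 each from A, B, C = 14*3 = 42 chips; eligible A, B, C
Layer 15-24: 10 each from A, B = 10*2 = 20 chips; eligible A, B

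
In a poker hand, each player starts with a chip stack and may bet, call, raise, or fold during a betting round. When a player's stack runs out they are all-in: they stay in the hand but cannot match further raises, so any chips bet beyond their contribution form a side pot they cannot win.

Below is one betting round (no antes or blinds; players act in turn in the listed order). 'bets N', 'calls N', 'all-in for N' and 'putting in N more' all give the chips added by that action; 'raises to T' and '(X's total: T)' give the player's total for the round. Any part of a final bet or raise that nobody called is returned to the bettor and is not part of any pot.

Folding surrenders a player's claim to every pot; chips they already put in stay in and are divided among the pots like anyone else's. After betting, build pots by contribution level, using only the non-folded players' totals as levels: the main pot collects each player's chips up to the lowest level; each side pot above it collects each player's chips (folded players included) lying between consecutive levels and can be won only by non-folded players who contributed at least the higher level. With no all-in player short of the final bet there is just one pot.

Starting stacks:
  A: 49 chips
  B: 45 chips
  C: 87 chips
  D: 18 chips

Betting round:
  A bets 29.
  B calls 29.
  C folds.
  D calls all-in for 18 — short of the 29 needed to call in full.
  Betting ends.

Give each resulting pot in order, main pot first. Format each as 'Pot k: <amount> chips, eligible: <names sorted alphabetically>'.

Contributions: A=29, B=29, D=18
Folded: C
Pot levels (distinct totals of non-folded players): 18, 29
Layer 1-18: 18 each from A, B, D = 18*3 = 54 chips; eligible A, B, D
Layer 19-29: 11 each from A, B = 11*2 = 22 chips; eligible A, B

Pot 1: 54 chips, eligible: A, B, D
Pot 2: 22 chips, eligible: A, B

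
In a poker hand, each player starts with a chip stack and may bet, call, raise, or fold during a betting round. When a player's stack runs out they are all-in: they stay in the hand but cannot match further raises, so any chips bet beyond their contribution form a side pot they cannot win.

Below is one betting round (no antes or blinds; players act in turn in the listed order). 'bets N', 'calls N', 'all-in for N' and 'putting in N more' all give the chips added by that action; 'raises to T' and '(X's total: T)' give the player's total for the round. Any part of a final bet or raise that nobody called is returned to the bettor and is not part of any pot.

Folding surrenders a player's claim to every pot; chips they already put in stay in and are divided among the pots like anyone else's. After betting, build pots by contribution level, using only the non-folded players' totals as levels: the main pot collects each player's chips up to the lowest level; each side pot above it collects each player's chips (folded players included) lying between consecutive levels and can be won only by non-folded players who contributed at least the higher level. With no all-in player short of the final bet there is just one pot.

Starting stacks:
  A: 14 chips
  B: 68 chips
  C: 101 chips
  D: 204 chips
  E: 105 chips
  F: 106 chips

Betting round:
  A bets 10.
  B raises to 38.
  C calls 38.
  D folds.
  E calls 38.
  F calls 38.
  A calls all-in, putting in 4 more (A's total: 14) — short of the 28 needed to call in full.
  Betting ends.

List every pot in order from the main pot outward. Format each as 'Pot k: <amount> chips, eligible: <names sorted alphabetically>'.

Pot 1: 70 chips, eligible: A, B, C, E, F
Pot 2: 96 chips, eligible: B, C, E, F

Derivation:
Contributions: A=14, B=38, C=38, E=38, F=38
Folded: D
Pot levels (distinct totals of non-folded players): 14, 38
Layer 1-14: 14 each from A, B, C, E, F = 14*5 = 70 chips; eligible A, B, C, E, F
Layer 15-38: 24 each from B, C, E, F = 24*4 = 96 chips; eligible B, C, E, F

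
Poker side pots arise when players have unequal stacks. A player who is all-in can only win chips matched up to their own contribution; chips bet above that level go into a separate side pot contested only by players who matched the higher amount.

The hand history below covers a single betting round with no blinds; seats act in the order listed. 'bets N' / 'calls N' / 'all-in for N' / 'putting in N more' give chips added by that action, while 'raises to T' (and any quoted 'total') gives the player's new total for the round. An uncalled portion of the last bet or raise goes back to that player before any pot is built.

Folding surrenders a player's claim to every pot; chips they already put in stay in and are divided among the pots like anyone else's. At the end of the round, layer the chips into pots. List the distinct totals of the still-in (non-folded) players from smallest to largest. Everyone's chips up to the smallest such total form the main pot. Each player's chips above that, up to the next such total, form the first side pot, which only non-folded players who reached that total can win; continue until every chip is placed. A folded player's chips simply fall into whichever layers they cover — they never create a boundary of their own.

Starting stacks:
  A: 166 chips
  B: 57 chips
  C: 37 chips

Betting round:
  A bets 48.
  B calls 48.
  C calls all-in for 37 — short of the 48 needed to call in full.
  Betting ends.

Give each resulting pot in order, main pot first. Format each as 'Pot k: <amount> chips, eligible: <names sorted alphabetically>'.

Pot 1: 111 chips, eligible: A, B, C
Pot 2: 22 chips, eligible: A, B

Derivation:
Contributions: A=48, B=48, C=37
Pot levels (distinct totals of non-folded players): 37, 48
Layer 1-37: 37 each from A, B, C = 37*3 = 111 chips; eligible A, B, C
Layer 38-48: 11 each from A, B = 11*2 = 22 chips; eligible A, B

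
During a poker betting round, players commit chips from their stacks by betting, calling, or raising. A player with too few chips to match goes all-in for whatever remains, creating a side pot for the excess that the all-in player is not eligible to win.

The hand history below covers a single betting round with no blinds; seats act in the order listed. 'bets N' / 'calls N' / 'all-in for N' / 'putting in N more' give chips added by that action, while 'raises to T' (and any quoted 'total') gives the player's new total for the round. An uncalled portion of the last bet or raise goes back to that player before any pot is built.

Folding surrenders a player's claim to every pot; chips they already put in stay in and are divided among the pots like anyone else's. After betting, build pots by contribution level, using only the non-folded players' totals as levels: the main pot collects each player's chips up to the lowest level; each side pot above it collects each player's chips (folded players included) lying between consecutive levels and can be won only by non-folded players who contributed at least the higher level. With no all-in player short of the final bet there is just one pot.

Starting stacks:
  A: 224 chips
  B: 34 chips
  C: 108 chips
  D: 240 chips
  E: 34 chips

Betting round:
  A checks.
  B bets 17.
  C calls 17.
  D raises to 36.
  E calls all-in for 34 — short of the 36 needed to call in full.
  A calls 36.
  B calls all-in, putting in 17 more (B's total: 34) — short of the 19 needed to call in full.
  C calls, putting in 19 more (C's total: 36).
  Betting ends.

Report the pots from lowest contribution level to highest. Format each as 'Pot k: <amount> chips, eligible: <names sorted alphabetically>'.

Pot 1: 170 chips, eligible: A, B, C, D, E
Pot 2: 6 chips, eligible: A, C, D

Derivation:
Contributions: A=36, B=34, C=36, D=36, E=34
Pot levels (distinct totals of non-folded players): 34, 36
Layer 1-34: 34 each from A, B, C, D, E = 34*5 = 170 chips; eligible A, B, C, D, E
Layer 35-36: 2 each from A, C, D = 2*3 = 6 chips; eligible A, C, D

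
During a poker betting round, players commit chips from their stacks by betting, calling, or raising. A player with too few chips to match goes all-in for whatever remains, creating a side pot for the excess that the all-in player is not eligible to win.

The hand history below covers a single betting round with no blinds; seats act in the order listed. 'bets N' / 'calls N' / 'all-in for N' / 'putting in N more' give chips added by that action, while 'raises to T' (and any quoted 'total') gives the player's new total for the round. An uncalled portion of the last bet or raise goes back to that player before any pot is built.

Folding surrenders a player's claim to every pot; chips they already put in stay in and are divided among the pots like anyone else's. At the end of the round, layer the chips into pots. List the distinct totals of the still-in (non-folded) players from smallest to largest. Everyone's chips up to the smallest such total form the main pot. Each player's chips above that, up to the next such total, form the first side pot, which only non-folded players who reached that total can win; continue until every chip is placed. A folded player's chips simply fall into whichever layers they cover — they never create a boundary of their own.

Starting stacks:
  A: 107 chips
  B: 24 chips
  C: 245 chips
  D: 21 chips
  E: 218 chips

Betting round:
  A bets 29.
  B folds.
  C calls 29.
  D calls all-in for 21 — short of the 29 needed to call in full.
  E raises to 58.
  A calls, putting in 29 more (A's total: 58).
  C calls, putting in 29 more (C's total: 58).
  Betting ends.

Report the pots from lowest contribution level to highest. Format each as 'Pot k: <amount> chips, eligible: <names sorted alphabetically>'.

Contributions: A=58, C=58, D=21, E=58
Folded: B
Pot levels (distinct totals of non-folded players): 21, 58
Layer 1-21: 21 each from A, C, D, E = 21*4 = 84 chips; eligible A, C, D, E
Layer 22-58: 37 each from A, C, E = 37*3 = 111 chips; eligible A, C, E

Pot 1: 84 chips, eligible: A, C, D, E
Pot 2: 111 chips, eligible: A, C, E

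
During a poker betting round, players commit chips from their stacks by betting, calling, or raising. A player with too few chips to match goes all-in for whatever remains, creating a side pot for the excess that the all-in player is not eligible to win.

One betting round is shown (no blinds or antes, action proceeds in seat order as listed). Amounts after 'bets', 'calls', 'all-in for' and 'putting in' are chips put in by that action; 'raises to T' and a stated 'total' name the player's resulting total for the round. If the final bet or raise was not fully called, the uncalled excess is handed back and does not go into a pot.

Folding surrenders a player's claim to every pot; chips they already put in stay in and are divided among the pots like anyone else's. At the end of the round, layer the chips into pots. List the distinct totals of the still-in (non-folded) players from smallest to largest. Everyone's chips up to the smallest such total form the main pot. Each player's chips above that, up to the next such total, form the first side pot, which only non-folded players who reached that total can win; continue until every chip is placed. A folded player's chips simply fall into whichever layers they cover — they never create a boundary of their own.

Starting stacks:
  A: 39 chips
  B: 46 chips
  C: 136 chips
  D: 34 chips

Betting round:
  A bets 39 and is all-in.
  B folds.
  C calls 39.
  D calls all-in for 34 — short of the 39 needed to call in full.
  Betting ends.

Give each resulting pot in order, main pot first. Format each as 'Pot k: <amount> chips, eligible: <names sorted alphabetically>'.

Pot 1: 102 chips, eligible: A, C, D
Pot 2: 10 chips, eligible: A, C

Derivation:
Contributions: A=39, C=39, D=34
Folded: B
Pot levels (distinct totals of non-folded players): 34, 39
Layer 1-34: 34 each from A, C, D = 34*3 = 102 chips; eligible A, C, D
Layer 35-39: 5 each from A, C = 5*2 = 10 chips; eligible A, C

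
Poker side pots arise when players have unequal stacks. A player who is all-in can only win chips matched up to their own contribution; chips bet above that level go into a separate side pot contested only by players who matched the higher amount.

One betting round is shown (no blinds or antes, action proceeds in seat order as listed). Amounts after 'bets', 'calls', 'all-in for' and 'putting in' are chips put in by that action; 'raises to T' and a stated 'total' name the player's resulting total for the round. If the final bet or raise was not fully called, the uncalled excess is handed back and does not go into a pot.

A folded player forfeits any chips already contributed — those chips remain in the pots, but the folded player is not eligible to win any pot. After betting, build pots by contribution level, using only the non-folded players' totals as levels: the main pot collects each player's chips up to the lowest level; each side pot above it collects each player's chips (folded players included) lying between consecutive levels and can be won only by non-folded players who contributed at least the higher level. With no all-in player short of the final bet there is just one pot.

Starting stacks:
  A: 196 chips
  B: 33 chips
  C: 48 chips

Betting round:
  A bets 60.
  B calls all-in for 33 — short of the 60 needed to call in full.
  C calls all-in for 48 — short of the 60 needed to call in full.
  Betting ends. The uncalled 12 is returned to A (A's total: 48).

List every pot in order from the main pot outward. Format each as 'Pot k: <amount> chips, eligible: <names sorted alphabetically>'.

Pot 1: 99 chips, eligible: A, B, C
Pot 2: 30 chips, eligible: A, C

Derivation:
Contributions (after 12 returned to A): A=48, B=33, C=48
Pot levels (distinct totals of non-folded players): 33, 48
Layer 1-33: 33 each from A, B, C = 33*3 = 99 chips; eligible A, B, C
Layer 34-48: 15 each from A, C = 15*2 = 30 chips; eligible A, C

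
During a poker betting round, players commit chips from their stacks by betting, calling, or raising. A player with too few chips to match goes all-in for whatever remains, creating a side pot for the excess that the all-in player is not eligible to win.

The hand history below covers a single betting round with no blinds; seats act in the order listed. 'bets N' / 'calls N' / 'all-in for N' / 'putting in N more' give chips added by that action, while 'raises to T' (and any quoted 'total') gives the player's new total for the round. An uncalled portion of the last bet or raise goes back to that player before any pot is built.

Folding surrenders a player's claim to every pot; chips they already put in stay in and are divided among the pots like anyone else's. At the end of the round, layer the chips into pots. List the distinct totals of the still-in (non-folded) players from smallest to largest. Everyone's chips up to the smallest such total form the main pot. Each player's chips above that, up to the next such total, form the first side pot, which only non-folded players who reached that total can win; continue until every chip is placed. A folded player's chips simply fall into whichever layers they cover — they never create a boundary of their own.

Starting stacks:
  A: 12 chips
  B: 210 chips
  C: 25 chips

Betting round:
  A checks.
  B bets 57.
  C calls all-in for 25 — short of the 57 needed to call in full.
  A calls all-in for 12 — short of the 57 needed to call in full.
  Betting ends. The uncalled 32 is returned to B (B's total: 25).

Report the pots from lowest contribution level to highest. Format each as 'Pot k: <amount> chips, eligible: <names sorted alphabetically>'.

Contributions (after 32 returned to B): A=12, B=25, C=25
Pot levels (distinct totals of non-folded players): 12, 25
Layer 1-12: 12 each from A, B, C = 12*3 = 36 chips; eligible A, B, C
Layer 13-25: 13 each from B, C = 13*2 = 26 chips; eligible B, C

Pot 1: 36 chips, eligible: A, B, C
Pot 2: 26 chips, eligible: B, C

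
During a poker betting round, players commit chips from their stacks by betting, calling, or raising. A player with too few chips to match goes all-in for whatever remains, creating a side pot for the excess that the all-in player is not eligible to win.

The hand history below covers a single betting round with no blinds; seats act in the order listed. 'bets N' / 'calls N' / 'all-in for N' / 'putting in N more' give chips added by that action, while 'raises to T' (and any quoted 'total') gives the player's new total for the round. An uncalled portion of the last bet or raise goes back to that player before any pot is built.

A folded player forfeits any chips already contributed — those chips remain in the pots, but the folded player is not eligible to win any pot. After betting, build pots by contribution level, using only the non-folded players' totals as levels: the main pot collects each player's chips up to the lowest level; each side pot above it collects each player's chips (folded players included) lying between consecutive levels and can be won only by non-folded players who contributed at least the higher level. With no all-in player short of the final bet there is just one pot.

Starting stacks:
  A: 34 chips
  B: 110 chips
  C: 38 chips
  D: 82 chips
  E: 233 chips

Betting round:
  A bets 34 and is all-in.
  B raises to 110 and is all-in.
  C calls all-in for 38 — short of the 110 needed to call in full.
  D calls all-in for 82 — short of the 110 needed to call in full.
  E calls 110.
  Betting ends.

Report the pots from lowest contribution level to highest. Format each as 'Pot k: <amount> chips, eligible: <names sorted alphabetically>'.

Pot 1: 170 chips, eligible: A, B, C, D, E
Pot 2: 16 chips, eligible: B, C, D, E
Pot 3: 132 chips, eligible: B, D, E
Pot 4: 56 chips, eligible: B, E

Derivation:
Contributions: A=34, B=110, C=38, D=82, E=110
Pot levels (distinct totals of non-folded players): 34, 38, 82, 110
Layer 1-34: 34 each from A, B, C, D, E = 34*5 = 170 chips; eligible A, B, C, D, E
Layer 35-38: 4 each from B, C, D, E = 4*4 = 16 chips; eligible B, C, D, E
Layer 39-82: 44 each from B, D, E = 44*3 = 132 chips; eligible B, D, E
Layer 83-110: 28 each from B, E = 28*2 = 56 chips; eligible B, E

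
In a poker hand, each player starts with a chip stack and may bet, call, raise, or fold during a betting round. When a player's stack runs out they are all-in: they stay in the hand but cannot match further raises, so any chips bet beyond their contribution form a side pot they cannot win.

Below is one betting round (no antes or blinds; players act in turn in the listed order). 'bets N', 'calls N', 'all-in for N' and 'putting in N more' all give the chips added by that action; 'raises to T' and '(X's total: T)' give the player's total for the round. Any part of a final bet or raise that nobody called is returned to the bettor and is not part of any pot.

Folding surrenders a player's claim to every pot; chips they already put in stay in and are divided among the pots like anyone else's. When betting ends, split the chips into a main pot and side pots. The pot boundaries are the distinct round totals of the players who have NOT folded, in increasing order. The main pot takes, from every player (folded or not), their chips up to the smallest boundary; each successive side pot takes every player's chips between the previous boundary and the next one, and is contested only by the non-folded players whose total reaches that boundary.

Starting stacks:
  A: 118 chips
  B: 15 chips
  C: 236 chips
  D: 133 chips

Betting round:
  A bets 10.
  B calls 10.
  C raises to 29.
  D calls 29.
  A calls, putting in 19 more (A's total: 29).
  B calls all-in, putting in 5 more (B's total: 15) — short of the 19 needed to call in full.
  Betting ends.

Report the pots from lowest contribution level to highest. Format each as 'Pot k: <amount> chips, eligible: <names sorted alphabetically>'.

Pot 1: 60 chips, eligible: A, B, C, D
Pot 2: 42 chips, eligible: A, C, D

Derivation:
Contributions: A=29, B=15, C=29, D=29
Pot levels (distinct totals of non-folded players): 15, 29
Layer 1-15: 15 each from A, B, C, D = 15*4 = 60 chips; eligible A, B, C, D
Layer 16-29: 14 each from A, C, D = 14*3 = 42 chips; eligible A, C, D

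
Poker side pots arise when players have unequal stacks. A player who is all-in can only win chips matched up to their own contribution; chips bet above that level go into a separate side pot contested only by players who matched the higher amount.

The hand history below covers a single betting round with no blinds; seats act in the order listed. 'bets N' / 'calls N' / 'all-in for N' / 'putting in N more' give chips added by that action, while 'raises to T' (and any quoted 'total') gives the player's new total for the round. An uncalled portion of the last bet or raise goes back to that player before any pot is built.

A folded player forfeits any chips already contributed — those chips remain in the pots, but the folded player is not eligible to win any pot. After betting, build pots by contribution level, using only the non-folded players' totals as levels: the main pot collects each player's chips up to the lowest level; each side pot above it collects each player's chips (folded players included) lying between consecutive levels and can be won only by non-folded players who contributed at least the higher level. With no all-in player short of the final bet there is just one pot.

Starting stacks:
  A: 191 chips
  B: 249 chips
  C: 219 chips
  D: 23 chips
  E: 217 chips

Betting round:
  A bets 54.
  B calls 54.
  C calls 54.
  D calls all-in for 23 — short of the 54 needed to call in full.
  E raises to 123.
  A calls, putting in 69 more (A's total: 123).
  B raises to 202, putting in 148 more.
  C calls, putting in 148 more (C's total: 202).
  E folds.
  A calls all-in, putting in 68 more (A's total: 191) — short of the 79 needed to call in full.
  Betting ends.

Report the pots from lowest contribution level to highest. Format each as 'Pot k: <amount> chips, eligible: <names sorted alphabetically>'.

Contributions: A=191, B=202, C=202, D=23, E=123
Folded: E
Pot levels (distinct totals of non-folded players): 23, 191, 202
Layer 1-23: 23 each from A, B, C, D, E = 23*5 = 115 chips; eligible A, B, C, D
Layer 24-191: A 168 + B 168 + C 168 + E 100 = 604 chips; eligible A, B, C
Layer 192-202: 11 each from B, C = 11*2 = 22 chips; eligible B, C

Pot 1: 115 chips, eligible: A, B, C, D
Pot 2: 604 chips, eligible: A, B, C
Pot 3: 22 chips, eligible: B, C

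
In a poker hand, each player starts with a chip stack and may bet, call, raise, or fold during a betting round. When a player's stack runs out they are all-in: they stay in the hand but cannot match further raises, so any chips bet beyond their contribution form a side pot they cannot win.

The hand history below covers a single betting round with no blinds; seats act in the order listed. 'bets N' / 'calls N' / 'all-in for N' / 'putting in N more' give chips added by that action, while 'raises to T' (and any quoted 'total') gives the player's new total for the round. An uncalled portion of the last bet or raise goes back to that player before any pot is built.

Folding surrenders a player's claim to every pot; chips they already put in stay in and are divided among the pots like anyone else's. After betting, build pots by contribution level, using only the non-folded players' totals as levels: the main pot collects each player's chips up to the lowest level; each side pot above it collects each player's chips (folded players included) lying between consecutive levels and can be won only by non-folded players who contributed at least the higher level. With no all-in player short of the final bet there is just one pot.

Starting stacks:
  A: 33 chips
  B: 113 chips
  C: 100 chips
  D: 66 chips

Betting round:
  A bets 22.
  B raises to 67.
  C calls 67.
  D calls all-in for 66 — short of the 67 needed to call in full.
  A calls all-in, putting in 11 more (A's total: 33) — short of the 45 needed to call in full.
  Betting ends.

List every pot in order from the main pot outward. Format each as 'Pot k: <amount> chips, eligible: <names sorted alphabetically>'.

Pot 1: 132 chips, eligible: A, B, C, D
Pot 2: 99 chips, eligible: B, C, D
Pot 3: 2 chips, eligible: B, C

Derivation:
Contributions: A=33, B=67, C=67, D=66
Pot levels (distinct totals of non-folded players): 33, 66, 67
Layer 1-33: 33 each from A, B, C, D = 33*4 = 132 chips; eligible A, B, C, D
Layer 34-66: 33 each from B, C, D = 33*3 = 99 chips; eligible B, C, D
Layer 67-67: 1 each from B, C = 1*2 = 2 chips; eligible B, C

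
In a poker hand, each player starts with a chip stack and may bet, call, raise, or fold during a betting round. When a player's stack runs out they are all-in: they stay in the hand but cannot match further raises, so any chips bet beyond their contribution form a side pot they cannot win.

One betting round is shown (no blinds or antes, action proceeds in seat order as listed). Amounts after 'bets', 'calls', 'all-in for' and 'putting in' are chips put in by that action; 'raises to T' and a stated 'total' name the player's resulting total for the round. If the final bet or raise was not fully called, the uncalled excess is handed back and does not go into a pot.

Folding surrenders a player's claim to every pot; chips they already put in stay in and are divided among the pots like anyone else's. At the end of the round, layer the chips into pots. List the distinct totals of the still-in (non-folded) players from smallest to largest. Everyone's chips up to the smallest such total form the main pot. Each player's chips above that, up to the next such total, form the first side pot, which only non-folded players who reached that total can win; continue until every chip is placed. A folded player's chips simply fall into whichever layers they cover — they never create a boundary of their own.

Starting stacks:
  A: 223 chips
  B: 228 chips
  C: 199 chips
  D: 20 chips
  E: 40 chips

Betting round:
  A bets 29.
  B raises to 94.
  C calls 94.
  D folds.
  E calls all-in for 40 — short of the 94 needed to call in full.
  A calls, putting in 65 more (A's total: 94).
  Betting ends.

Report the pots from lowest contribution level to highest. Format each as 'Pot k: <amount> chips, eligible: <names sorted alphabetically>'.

Pot 1: 160 chips, eligible: A, B, C, E
Pot 2: 162 chips, eligible: A, B, C

Derivation:
Contributions: A=94, B=94, C=94, E=40
Folded: D
Pot levels (distinct totals of non-folded players): 40, 94
Layer 1-40: 40 each from A, B, C, E = 40*4 = 160 chips; eligible A, B, C, E
Layer 41-94: 54 each from A, B, C = 54*3 = 162 chips; eligible A, B, C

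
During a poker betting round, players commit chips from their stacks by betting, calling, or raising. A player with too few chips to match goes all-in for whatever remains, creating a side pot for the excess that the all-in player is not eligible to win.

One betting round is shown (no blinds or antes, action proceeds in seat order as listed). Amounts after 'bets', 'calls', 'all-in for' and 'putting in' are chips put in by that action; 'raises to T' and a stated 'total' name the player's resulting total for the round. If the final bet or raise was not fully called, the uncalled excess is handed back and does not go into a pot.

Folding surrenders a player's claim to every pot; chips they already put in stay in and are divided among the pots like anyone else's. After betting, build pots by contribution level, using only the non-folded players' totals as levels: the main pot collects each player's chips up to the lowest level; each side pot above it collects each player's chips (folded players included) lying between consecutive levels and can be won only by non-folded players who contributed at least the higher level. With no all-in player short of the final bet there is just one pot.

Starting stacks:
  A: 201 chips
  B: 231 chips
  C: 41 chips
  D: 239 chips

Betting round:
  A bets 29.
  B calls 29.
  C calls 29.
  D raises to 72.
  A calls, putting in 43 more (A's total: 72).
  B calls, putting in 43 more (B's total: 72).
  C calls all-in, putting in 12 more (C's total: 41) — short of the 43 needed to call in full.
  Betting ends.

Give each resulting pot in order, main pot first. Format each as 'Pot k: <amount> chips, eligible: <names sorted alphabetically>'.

Pot 1: 164 chips, eligible: A, B, C, D
Pot 2: 93 chips, eligible: A, B, D

Derivation:
Contributions: A=72, B=72, C=41, D=72
Pot levels (distinct totals of non-folded players): 41, 72
Layer 1-41: 41 each from A, B, C, D = 41*4 = 164 chips; eligible A, B, C, D
Layer 42-72: 31 each from A, B, D = 31*3 = 93 chips; eligible A, B, D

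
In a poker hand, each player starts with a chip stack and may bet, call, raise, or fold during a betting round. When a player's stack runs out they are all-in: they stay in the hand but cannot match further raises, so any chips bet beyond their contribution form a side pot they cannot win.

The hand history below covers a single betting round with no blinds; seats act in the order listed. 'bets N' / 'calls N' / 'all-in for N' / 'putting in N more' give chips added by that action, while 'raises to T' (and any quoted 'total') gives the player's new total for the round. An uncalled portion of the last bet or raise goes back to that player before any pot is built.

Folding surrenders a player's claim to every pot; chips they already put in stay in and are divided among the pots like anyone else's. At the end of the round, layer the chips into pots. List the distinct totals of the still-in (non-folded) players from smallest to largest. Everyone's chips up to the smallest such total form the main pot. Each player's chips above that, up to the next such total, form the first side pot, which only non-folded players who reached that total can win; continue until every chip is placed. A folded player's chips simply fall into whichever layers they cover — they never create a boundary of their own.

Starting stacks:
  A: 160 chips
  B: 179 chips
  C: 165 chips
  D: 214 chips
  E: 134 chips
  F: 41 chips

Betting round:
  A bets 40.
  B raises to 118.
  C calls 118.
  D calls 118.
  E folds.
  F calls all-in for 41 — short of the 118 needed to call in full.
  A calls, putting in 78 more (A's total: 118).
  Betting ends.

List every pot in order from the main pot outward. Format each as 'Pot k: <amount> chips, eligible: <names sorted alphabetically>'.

Pot 1: 205 chips, eligible: A, B, C, D, F
Pot 2: 308 chips, eligible: A, B, C, D

Derivation:
Contributions: A=118, B=118, C=118, D=118, F=41
Folded: E
Pot levels (distinct totals of non-folded players): 41, 118
Layer 1-41: 41 each from A, B, C, D, F = 41*5 = 205 chips; eligible A, B, C, D, F
Layer 42-118: 77 each from A, B, C, D = 77*4 = 308 chips; eligible A, B, C, D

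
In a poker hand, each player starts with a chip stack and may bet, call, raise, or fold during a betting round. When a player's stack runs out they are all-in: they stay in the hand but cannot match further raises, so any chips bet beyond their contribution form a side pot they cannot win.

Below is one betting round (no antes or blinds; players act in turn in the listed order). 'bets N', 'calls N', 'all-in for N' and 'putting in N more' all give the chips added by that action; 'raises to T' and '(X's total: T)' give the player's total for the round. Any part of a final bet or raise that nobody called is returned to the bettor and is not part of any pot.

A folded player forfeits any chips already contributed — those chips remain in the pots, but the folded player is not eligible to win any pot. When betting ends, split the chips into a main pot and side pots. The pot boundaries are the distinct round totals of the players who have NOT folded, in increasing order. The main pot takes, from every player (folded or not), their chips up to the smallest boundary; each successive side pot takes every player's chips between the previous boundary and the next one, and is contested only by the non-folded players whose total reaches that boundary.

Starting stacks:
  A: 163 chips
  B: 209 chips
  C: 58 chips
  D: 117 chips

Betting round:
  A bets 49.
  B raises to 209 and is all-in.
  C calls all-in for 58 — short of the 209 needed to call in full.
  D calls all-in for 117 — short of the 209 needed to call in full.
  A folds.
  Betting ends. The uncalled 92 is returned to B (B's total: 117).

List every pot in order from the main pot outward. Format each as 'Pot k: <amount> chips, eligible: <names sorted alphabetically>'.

Contributions (after 92 returned to B): A=49, B=117, C=58, D=117
Folded: A
Pot levels (distinct totals of non-folded players): 58, 117
Layer 1-58: A 49 + B 58 + C 58 + D 58 = 223 chips; eligible B, C, D
Layer 59-117: 59 each from B, D = 59*2 = 118 chips; eligible B, D

Pot 1: 223 chips, eligible: B, C, D
Pot 2: 118 chips, eligible: B, D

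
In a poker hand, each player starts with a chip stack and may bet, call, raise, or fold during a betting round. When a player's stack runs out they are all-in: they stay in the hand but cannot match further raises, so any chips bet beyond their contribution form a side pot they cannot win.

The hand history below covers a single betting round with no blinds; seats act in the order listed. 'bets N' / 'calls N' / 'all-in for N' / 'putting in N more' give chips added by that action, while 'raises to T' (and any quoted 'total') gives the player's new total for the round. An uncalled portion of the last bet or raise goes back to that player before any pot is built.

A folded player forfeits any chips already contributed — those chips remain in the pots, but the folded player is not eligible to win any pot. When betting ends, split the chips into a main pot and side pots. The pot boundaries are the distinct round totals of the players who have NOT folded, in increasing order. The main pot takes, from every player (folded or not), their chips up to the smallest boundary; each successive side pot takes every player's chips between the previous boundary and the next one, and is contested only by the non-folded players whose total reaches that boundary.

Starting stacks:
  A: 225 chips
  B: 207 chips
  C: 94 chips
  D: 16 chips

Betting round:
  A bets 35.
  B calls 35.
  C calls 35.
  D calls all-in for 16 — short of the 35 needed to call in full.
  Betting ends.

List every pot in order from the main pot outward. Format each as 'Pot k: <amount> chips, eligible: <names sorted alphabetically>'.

Pot 1: 64 chips, eligible: A, B, C, D
Pot 2: 57 chips, eligible: A, B, C

Derivation:
Contributions: A=35, B=35, C=35, D=16
Pot levels (distinct totals of non-folded players): 16, 35
Layer 1-16: 16 each from A, B, C, D = 16*4 = 64 chips; eligible A, B, C, D
Layer 17-35: 19 each from A, B, C = 19*3 = 57 chips; eligible A, B, C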